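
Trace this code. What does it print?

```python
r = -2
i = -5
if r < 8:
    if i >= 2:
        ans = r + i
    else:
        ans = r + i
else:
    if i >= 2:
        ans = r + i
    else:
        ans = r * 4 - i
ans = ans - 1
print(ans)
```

r=-2, i=-5
r < 8 is True; i >= 2 is False
→ ans = r + i = -7
ans = (-7)-1 = -8

-8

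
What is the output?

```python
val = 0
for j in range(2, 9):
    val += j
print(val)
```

35

j=2: val = 0+2 = 2
j=3: val = 2+3 = 5
j=4: val = 5+4 = 9
j=5: val = 9+5 = 14
j=6: val = 14+6 = 20
j=7: val = 20+7 = 27
j=8: val = 27+8 = 35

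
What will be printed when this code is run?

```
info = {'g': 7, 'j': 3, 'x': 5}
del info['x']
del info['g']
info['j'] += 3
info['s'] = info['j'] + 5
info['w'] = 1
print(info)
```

{'j': 6, 's': 11, 'w': 1}

del 'x' → {'g': 7, 'j': 3}
del 'g' → {'j': 3}
info['j'] = 3+3 = 6 → {'j': 6}
info['s'] = info['j']+5 = 11 → {'j': 6, 's': 11}
info['w'] = 1 → {'j': 6, 's': 11, 'w': 1}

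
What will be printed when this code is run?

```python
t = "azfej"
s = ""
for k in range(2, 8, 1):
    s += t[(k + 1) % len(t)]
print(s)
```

k=2: add t[3]='e' → 'e'
k=3: add t[4]='j' → 'ej'
k=4: add t[0]='a' → 'eja'
k=5: add t[1]='z' → 'ejaz'
k=6: add t[2]='f' → 'ejazf'
k=7: add t[3]='e' → 'ejazfe'

ejazfe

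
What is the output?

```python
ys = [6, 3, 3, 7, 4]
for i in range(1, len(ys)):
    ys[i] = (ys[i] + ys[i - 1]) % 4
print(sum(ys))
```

13

i=1: ys[1] = (3+6)%4 = 1 → [6, 1, 3, 7, 4]
i=2: ys[2] = (3+1)%4 = 0 → [6, 1, 0, 7, 4]
i=3: ys[3] = (7+0)%4 = 3 → [6, 1, 0, 3, 4]
i=4: ys[4] = (4+3)%4 = 3 → [6, 1, 0, 3, 3]
sum = 13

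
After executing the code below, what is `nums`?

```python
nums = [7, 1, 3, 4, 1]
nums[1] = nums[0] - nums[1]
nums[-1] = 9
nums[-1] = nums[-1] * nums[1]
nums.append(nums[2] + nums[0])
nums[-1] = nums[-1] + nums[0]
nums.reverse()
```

nums[1] = nums[0]-nums[1] = 7-1 = 6 → [7, 6, 3, 4, 1]
nums[-1] = 9 → [7, 6, 3, 4, 9]
nums[-1] = nums[-1]*nums[1] = 9*6 = 54 → [7, 6, 3, 4, 54]
append nums[2]+nums[0] = 3+7 = 10 → [7, 6, 3, 4, 54, 10]
nums[-1] = nums[-1]+nums[0] = 10+7 = 17 → [7, 6, 3, 4, 54, 17]
reverse → [17, 54, 4, 3, 6, 7]

[17, 54, 4, 3, 6, 7]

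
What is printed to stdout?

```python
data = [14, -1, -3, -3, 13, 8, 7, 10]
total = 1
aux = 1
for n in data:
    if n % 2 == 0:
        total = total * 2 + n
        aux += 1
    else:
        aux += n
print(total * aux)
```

1530

n=14: even, total = 1*2+14 = 16; aux=2
n=-1: not even; aux=1
n=-3: not even; aux=-2
n=-3: not even; aux=-5
n=13: not even; aux=8
n=8: even, total = 16*2+8 = 40; aux=9
n=7: not even; aux=16
n=10: even, total = 40*2+10 = 90; aux=17
total*aux = 90*17 = 1530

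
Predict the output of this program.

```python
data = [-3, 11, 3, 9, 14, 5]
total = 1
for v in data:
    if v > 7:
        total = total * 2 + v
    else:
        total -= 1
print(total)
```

71

v=-3: not >7, total = 1-1 = 0
v=11: >7, total = 0*2+11 = 11
v=3: not >7, total = 11-1 = 10
v=9: >7, total = 10*2+9 = 29
v=14: >7, total = 29*2+14 = 72
v=5: not >7, total = 72-1 = 71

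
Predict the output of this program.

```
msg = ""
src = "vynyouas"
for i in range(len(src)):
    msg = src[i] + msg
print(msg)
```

i=0: prepend 'v' → 'v'
i=1: prepend 'y' → 'yv'
i=2: prepend 'n' → 'nyv'
i=3: prepend 'y' → 'ynyv'
i=4: prepend 'o' → 'oynyv'
i=5: prepend 'u' → 'uoynyv'
i=6: prepend 'a' → 'auoynyv'
i=7: prepend 's' → 'sauoynyv'

sauoynyv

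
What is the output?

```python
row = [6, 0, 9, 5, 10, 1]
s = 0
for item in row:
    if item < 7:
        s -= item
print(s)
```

-12

item=6: <7, s = 0-6 = -6
item=0: <7, s = (-6)-0 = -6
item=9: not <7
item=5: <7, s = (-6)-5 = -11
item=10: not <7
item=1: <7, s = (-11)-1 = -12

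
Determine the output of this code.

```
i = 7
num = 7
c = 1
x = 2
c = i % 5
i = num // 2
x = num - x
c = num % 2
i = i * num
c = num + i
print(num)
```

c = 7%5 = 2
i = 7//2 = 3
x = 7-2 = 5
c = 7%2 = 1
i = 3*7 = 21
c = 7+21 = 28

7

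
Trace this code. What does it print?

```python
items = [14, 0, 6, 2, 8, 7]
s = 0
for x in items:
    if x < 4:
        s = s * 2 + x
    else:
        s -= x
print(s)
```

-81

x=14: not <4, s = 0-14 = -14
x=0: <4, s = (-14)*2+0 = -28
x=6: not <4, s = (-28)-6 = -34
x=2: <4, s = (-34)*2+2 = -66
x=8: not <4, s = (-66)-8 = -74
x=7: not <4, s = (-74)-7 = -81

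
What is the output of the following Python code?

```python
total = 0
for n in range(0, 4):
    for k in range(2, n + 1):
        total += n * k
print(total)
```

n=2,k=2: total = 0+4 = 4
n=3,k=2: total = 4+6 = 10
n=3,k=3: total = 10+9 = 19

19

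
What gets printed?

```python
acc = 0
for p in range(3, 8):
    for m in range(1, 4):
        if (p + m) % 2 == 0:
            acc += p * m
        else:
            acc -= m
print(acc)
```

p=3,m=1: even sum, acc = 0+3 = 3
p=3,m=2: odd sum, acc = 3-2 = 1
p=3,m=3: even sum, acc = 1+9 = 10
p=4,m=1: odd sum, acc = 10-1 = 9
p=4,m=2: even sum, acc = 9+8 = 17
p=4,m=3: odd sum, acc = 17-3 = 14
p=5,m=1: even sum, acc = 14+5 = 19
p=5,m=2: odd sum, acc = 19-2 = 17
p=5,m=3: even sum, acc = 17+15 = 32
p=6,m=1: odd sum, acc = 32-1 = 31
p=6,m=2: even sum, acc = 31+12 = 43
p=6,m=3: odd sum, acc = 43-3 = 40
p=7,m=1: even sum, acc = 40+7 = 47
p=7,m=2: odd sum, acc = 47-2 = 45
p=7,m=3: even sum, acc = 45+21 = 66

66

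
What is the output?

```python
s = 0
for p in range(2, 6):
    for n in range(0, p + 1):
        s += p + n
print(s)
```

p=2,n=0: s = 0+2 = 2
p=2,n=1: s = 2+3 = 5
p=2,n=2: s = 5+4 = 9
p=3,n=0: s = 9+3 = 12
p=3,n=1: s = 12+4 = 16
p=3,n=2: s = 16+5 = 21
p=3,n=3: s = 21+6 = 27
p=4,n=0: s = 27+4 = 31
p=4,n=1: s = 31+5 = 36
p=4,n=2: s = 36+6 = 42
p=4,n=3: s = 42+7 = 49
p=4,n=4: s = 49+8 = 57
p=5,n=0: s = 57+5 = 62
p=5,n=1: s = 62+6 = 68
p=5,n=2: s = 68+7 = 75
p=5,n=3: s = 75+8 = 83
p=5,n=4: s = 83+9 = 92
p=5,n=5: s = 92+10 = 102

102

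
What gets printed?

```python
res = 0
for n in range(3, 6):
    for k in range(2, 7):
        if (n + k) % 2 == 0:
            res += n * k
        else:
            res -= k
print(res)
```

n=3,k=2: odd sum, res = 0-2 = -2
n=3,k=3: even sum, res = (-2)+9 = 7
n=3,k=4: odd sum, res = 7-4 = 3
n=3,k=5: even sum, res = 3+15 = 18
n=3,k=6: odd sum, res = 18-6 = 12
n=4,k=2: even sum, res = 12+8 = 20
n=4,k=3: odd sum, res = 20-3 = 17
n=4,k=4: even sum, res = 17+16 = 33
n=4,k=5: odd sum, res = 33-5 = 28
n=4,k=6: even sum, res = 28+24 = 52
n=5,k=2: odd sum, res = 52-2 = 50
n=5,k=3: even sum, res = 50+15 = 65
n=5,k=4: odd sum, res = 65-4 = 61
n=5,k=5: even sum, res = 61+25 = 86
n=5,k=6: odd sum, res = 86-6 = 80

80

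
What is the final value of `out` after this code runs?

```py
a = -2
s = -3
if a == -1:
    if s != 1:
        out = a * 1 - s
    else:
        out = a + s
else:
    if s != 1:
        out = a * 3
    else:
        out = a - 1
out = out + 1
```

a=-2, s=-3
a == -1 is False; s != 1 is True
→ out = a * 3 = -6
out = (-6)+1 = -5

-5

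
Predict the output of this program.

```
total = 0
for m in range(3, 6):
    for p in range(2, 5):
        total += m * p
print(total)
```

m=3,p=2: total = 0+6 = 6
m=3,p=3: total = 6+9 = 15
m=3,p=4: total = 15+12 = 27
m=4,p=2: total = 27+8 = 35
m=4,p=3: total = 35+12 = 47
m=4,p=4: total = 47+16 = 63
m=5,p=2: total = 63+10 = 73
m=5,p=3: total = 73+15 = 88
m=5,p=4: total = 88+20 = 108

108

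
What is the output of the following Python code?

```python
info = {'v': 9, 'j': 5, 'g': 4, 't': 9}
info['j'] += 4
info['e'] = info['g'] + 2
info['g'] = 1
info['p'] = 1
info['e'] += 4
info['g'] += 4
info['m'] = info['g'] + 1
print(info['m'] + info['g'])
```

11

info['j'] = 5+4 = 9 → {'v': 9, 'j': 9, 'g': 4, 't': 9}
info['e'] = info['g']+2 = 6 → {'v': 9, 'j': 9, 'g': 4, 't': 9, 'e': 6}
info['g'] = 1 → {'v': 9, 'j': 9, 'g': 1, 't': 9, 'e': 6}
info['p'] = 1 → {'v': 9, 'j': 9, 'g': 1, 't': 9, 'e': 6, 'p': 1}
info['e'] = 6+4 = 10 → {'v': 9, 'j': 9, 'g': 1, 't': 9, 'e': 10, 'p': 1}
info['g'] = 1+4 = 5 → {'v': 9, 'j': 9, 'g': 5, 't': 9, 'e': 10, 'p': 1}
info['m'] = info['g']+1 = 6 → {'v': 9, 'j': 9, 'g': 5, 't': 9, 'e': 10, 'p': 1, 'm': 6}
info['m']+info['g'] = 6+5 = 11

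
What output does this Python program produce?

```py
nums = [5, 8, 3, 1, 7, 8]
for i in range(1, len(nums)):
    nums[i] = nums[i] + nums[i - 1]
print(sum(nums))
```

i=1: nums[1] = 8+5 = 13 → [5, 13, 3, 1, 7, 8]
i=2: nums[2] = 3+13 = 16 → [5, 13, 16, 1, 7, 8]
i=3: nums[3] = 1+16 = 17 → [5, 13, 16, 17, 7, 8]
i=4: nums[4] = 7+17 = 24 → [5, 13, 16, 17, 24, 8]
i=5: nums[5] = 8+24 = 32 → [5, 13, 16, 17, 24, 32]
sum = 107

107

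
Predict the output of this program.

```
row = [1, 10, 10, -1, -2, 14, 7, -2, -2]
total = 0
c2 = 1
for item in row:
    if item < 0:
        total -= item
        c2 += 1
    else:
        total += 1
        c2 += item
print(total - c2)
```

-35

item=1: not <0, total = 0+1 = 1; c2=2
item=10: not <0, total = 1+1 = 2; c2=12
item=10: not <0, total = 2+1 = 3; c2=22
item=-1: <0, total = 3-(-1) = 4; c2=23
item=-2: <0, total = 4-(-2) = 6; c2=24
item=14: not <0, total = 6+1 = 7; c2=38
item=7: not <0, total = 7+1 = 8; c2=45
item=-2: <0, total = 8-(-2) = 10; c2=46
item=-2: <0, total = 10-(-2) = 12; c2=47
total-c2 = 12-47 = -35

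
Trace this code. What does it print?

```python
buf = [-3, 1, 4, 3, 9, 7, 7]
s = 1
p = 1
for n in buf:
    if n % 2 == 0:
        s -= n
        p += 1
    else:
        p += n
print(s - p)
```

-29

n=-3: not even; p=-2
n=1: not even; p=-1
n=4: even, s = 1-4 = -3; p=0
n=3: not even; p=3
n=9: not even; p=12
n=7: not even; p=19
n=7: not even; p=26
s-p = (-3)-26 = -29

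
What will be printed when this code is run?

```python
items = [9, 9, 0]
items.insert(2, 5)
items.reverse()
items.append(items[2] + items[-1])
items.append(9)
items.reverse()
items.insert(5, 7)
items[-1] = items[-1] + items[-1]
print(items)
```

[9, 18, 9, 9, 5, 7, 0]

insert 5 at 2 → [9, 9, 5, 0]
reverse → [0, 5, 9, 9]
append items[2]+items[-1] = 9+9 = 18 → [0, 5, 9, 9, 18]
append 9 → [0, 5, 9, 9, 18, 9]
reverse → [9, 18, 9, 9, 5, 0]
insert 7 at 5 → [9, 18, 9, 9, 5, 7, 0]
items[-1] = items[-1]+items[-1] = 0+0 = 0 → [9, 18, 9, 9, 5, 7, 0]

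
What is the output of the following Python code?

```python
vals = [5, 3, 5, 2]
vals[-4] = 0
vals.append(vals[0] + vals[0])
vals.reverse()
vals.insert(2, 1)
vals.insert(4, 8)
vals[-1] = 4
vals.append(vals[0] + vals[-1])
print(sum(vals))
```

27

vals[-4] = 0 → [0, 3, 5, 2]
append vals[0]+vals[0] = 0+0 = 0 → [0, 3, 5, 2, 0]
reverse → [0, 2, 5, 3, 0]
insert 1 at 2 → [0, 2, 1, 5, 3, 0]
insert 8 at 4 → [0, 2, 1, 5, 8, 3, 0]
vals[-1] = 4 → [0, 2, 1, 5, 8, 3, 4]
append vals[0]+vals[-1] = 0+4 = 4 → [0, 2, 1, 5, 8, 3, 4, 4]
sum = 27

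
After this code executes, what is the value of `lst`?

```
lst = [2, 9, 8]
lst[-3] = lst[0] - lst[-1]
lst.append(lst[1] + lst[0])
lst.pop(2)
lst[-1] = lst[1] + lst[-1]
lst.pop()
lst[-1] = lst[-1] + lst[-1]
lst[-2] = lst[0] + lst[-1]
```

[12, 18]

lst[-3] = lst[0]-lst[-1] = 2-8 = -6 → [-6, 9, 8]
append lst[1]+lst[0] = 9+(-6) = 3 → [-6, 9, 8, 3]
pop(2) removes 8 → [-6, 9, 3]
lst[-1] = lst[1]+lst[-1] = 9+3 = 12 → [-6, 9, 12]
pop() removes 12 → [-6, 9]
lst[-1] = lst[-1]+lst[-1] = 9+9 = 18 → [-6, 18]
lst[-2] = lst[0]+lst[-1] = (-6)+18 = 12 → [12, 18]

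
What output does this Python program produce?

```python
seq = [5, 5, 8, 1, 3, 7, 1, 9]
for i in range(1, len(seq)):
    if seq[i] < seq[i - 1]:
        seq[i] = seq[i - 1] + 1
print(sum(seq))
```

i=1: 5>=5, unchanged → [5, 5, 8, 1, 3, 7, 1, 9]
i=2: 8>=5, unchanged → [5, 5, 8, 1, 3, 7, 1, 9]
i=3: 1<8, seq[3] = 8+1 = 9 → [5, 5, 8, 9, 3, 7, 1, 9]
i=4: 3<9, seq[4] = 9+1 = 10 → [5, 5, 8, 9, 10, 7, 1, 9]
i=5: 7<10, seq[5] = 10+1 = 11 → [5, 5, 8, 9, 10, 11, 1, 9]
i=6: 1<11, seq[6] = 11+1 = 12 → [5, 5, 8, 9, 10, 11, 12, 9]
i=7: 9<12, seq[7] = 12+1 = 13 → [5, 5, 8, 9, 10, 11, 12, 13]
sum = 73

73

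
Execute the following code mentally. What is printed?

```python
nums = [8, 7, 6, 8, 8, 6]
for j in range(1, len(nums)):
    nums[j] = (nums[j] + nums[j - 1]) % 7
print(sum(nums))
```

13

j=1: nums[1] = (7+8)%7 = 1 → [8, 1, 6, 8, 8, 6]
j=2: nums[2] = (6+1)%7 = 0 → [8, 1, 0, 8, 8, 6]
j=3: nums[3] = (8+0)%7 = 1 → [8, 1, 0, 1, 8, 6]
j=4: nums[4] = (8+1)%7 = 2 → [8, 1, 0, 1, 2, 6]
j=5: nums[5] = (6+2)%7 = 1 → [8, 1, 0, 1, 2, 1]
sum = 13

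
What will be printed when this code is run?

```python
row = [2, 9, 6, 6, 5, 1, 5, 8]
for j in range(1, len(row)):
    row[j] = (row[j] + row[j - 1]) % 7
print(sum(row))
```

18

j=1: row[1] = (9+2)%7 = 4 → [2, 4, 6, 6, 5, 1, 5, 8]
j=2: row[2] = (6+4)%7 = 3 → [2, 4, 3, 6, 5, 1, 5, 8]
j=3: row[3] = (6+3)%7 = 2 → [2, 4, 3, 2, 5, 1, 5, 8]
j=4: row[4] = (5+2)%7 = 0 → [2, 4, 3, 2, 0, 1, 5, 8]
j=5: row[5] = (1+0)%7 = 1 → [2, 4, 3, 2, 0, 1, 5, 8]
j=6: row[6] = (5+1)%7 = 6 → [2, 4, 3, 2, 0, 1, 6, 8]
j=7: row[7] = (8+6)%7 = 0 → [2, 4, 3, 2, 0, 1, 6, 0]
sum = 18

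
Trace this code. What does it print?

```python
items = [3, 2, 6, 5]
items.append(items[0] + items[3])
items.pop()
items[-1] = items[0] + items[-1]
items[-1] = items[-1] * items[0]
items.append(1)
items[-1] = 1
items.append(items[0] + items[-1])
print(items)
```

[3, 2, 6, 24, 1, 4]

append items[0]+items[3] = 3+5 = 8 → [3, 2, 6, 5, 8]
pop() removes 8 → [3, 2, 6, 5]
items[-1] = items[0]+items[-1] = 3+5 = 8 → [3, 2, 6, 8]
items[-1] = items[-1]*items[0] = 8*3 = 24 → [3, 2, 6, 24]
append 1 → [3, 2, 6, 24, 1]
items[-1] = 1 → [3, 2, 6, 24, 1]
append items[0]+items[-1] = 3+1 = 4 → [3, 2, 6, 24, 1, 4]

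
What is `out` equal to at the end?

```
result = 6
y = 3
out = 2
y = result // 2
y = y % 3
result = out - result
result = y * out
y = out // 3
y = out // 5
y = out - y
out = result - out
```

-2

y = 6//2 = 3
y = 3%3 = 0
result = 2-6 = -4
result = 0*2 = 0
y = 2//3 = 0
y = 2//5 = 0
y = 2-0 = 2
out = 0-2 = -2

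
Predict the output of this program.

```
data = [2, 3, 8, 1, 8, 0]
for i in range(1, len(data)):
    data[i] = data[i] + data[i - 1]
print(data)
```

i=1: data[1] = 3+2 = 5 → [2, 5, 8, 1, 8, 0]
i=2: data[2] = 8+5 = 13 → [2, 5, 13, 1, 8, 0]
i=3: data[3] = 1+13 = 14 → [2, 5, 13, 14, 8, 0]
i=4: data[4] = 8+14 = 22 → [2, 5, 13, 14, 22, 0]
i=5: data[5] = 0+22 = 22 → [2, 5, 13, 14, 22, 22]

[2, 5, 13, 14, 22, 22]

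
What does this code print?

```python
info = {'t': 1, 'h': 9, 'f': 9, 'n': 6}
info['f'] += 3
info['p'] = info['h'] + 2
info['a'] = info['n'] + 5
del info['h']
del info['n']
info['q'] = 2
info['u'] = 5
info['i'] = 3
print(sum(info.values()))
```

info['f'] = 9+3 = 12 → {'t': 1, 'h': 9, 'f': 12, 'n': 6}
info['p'] = info['h']+2 = 11 → {'t': 1, 'h': 9, 'f': 12, 'n': 6, 'p': 11}
info['a'] = info['n']+5 = 11 → {'t': 1, 'h': 9, 'f': 12, 'n': 6, 'p': 11, 'a': 11}
del 'h' → {'t': 1, 'f': 12, 'n': 6, 'p': 11, 'a': 11}
del 'n' → {'t': 1, 'f': 12, 'p': 11, 'a': 11}
info['q'] = 2 → {'t': 1, 'f': 12, 'p': 11, 'a': 11, 'q': 2}
info['u'] = 5 → {'t': 1, 'f': 12, 'p': 11, 'a': 11, 'q': 2, 'u': 5}
info['i'] = 3 → {'t': 1, 'f': 12, 'p': 11, 'a': 11, 'q': 2, 'u': 5, 'i': 3}
sum of values = 45

45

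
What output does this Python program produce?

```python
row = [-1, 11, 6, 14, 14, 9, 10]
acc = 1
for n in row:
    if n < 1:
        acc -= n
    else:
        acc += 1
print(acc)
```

n=-1: <1, acc = 1-(-1) = 2
n=11: not <1, acc = 2+1 = 3
n=6: not <1, acc = 3+1 = 4
n=14: not <1, acc = 4+1 = 5
n=14: not <1, acc = 5+1 = 6
n=9: not <1, acc = 6+1 = 7
n=10: not <1, acc = 7+1 = 8

8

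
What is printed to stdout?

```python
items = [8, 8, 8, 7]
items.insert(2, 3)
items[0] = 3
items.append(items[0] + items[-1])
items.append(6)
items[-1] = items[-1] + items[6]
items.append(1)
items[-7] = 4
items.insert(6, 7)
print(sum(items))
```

insert 3 at 2 → [8, 8, 3, 8, 7]
items[0] = 3 → [3, 8, 3, 8, 7]
append items[0]+items[-1] = 3+7 = 10 → [3, 8, 3, 8, 7, 10]
append 6 → [3, 8, 3, 8, 7, 10, 6]
items[-1] = items[-1]+items[6] = 6+6 = 12 → [3, 8, 3, 8, 7, 10, 12]
append 1 → [3, 8, 3, 8, 7, 10, 12, 1]
items[-7] = 4 → [3, 4, 3, 8, 7, 10, 12, 1]
insert 7 at 6 → [3, 4, 3, 8, 7, 10, 7, 12, 1]
sum = 55

55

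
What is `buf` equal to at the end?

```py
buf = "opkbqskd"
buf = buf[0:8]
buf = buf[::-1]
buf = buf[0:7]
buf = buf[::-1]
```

'pkbqskd'

slice [0:8] → 'opkbqskd'
reverse → 'dksqbkpo'
slice [0:7] → 'dksqbkp'
reverse → 'pkbqskd'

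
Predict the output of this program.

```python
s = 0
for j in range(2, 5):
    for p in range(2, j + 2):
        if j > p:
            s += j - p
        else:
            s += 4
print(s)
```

j=2,p=2: not 2>2, s = 0+4 = 4
j=2,p=3: not 2>3, s = 4+4 = 8
j=3,p=2: 3>2, s = 8+1 = 9
j=3,p=3: not 3>3, s = 9+4 = 13
j=3,p=4: not 3>4, s = 13+4 = 17
j=4,p=2: 4>2, s = 17+2 = 19
j=4,p=3: 4>3, s = 19+1 = 20
j=4,p=4: not 4>4, s = 20+4 = 24
j=4,p=5: not 4>5, s = 24+4 = 28

28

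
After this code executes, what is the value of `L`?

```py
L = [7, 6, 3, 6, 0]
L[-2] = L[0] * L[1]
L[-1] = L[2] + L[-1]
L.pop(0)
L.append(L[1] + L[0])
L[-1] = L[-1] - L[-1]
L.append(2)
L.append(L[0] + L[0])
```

[6, 3, 42, 3, 0, 2, 12]

L[-2] = L[0]*L[1] = 7*6 = 42 → [7, 6, 3, 42, 0]
L[-1] = L[2]+L[-1] = 3+0 = 3 → [7, 6, 3, 42, 3]
pop(0) removes 7 → [6, 3, 42, 3]
append L[1]+L[0] = 3+6 = 9 → [6, 3, 42, 3, 9]
L[-1] = L[-1]-L[-1] = 9-9 = 0 → [6, 3, 42, 3, 0]
append 2 → [6, 3, 42, 3, 0, 2]
append L[0]+L[0] = 6+6 = 12 → [6, 3, 42, 3, 0, 2, 12]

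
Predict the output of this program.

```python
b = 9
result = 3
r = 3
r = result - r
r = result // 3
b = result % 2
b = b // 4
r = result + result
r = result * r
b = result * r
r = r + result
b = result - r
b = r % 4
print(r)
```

21

r = 3-3 = 0
r = 3//3 = 1
b = 3%2 = 1
b = 1//4 = 0
r = 3+3 = 6
r = 3*6 = 18
b = 3*18 = 54
r = 18+3 = 21
b = 3-21 = -18
b = 21%4 = 1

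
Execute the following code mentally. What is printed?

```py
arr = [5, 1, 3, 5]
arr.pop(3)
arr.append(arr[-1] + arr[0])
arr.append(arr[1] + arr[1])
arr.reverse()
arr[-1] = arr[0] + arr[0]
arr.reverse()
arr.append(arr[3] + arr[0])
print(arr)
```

[4, 1, 3, 8, 2, 12]

pop(3) removes 5 → [5, 1, 3]
append arr[-1]+arr[0] = 3+5 = 8 → [5, 1, 3, 8]
append arr[1]+arr[1] = 1+1 = 2 → [5, 1, 3, 8, 2]
reverse → [2, 8, 3, 1, 5]
arr[-1] = arr[0]+arr[0] = 2+2 = 4 → [2, 8, 3, 1, 4]
reverse → [4, 1, 3, 8, 2]
append arr[3]+arr[0] = 8+4 = 12 → [4, 1, 3, 8, 2, 12]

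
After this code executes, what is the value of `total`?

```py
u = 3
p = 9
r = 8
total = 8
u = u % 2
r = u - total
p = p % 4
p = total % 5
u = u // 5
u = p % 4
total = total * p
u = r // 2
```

u = 3%2 = 1
r = 1-8 = -7
p = 9%4 = 1
p = 8%5 = 3
u = 1//5 = 0
u = 3%4 = 3
total = 8*3 = 24
u = (-7)//2 = -4

24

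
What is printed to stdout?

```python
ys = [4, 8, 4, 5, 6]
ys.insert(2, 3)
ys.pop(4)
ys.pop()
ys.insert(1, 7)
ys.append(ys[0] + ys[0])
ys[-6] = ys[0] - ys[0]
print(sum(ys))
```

30

insert 3 at 2 → [4, 8, 3, 4, 5, 6]
pop(4) removes 5 → [4, 8, 3, 4, 6]
pop() removes 6 → [4, 8, 3, 4]
insert 7 at 1 → [4, 7, 8, 3, 4]
append ys[0]+ys[0] = 4+4 = 8 → [4, 7, 8, 3, 4, 8]
ys[-6] = ys[0]-ys[0] = 4-4 = 0 → [0, 7, 8, 3, 4, 8]
sum = 30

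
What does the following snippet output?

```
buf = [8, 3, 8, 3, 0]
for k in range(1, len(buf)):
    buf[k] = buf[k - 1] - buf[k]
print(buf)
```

[8, 5, -3, -6, -6]

k=1: buf[1] = 8-3 = 5 → [8, 5, 8, 3, 0]
k=2: buf[2] = 5-8 = -3 → [8, 5, -3, 3, 0]
k=3: buf[3] = (-3)-3 = -6 → [8, 5, -3, -6, 0]
k=4: buf[4] = (-6)-0 = -6 → [8, 5, -3, -6, -6]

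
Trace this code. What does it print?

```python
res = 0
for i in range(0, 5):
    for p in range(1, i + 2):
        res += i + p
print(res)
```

i=0,p=1: res = 0+1 = 1
i=1,p=1: res = 1+2 = 3
i=1,p=2: res = 3+3 = 6
i=2,p=1: res = 6+3 = 9
i=2,p=2: res = 9+4 = 13
i=2,p=3: res = 13+5 = 18
i=3,p=1: res = 18+4 = 22
i=3,p=2: res = 22+5 = 27
i=3,p=3: res = 27+6 = 33
i=3,p=4: res = 33+7 = 40
i=4,p=1: res = 40+5 = 45
i=4,p=2: res = 45+6 = 51
i=4,p=3: res = 51+7 = 58
i=4,p=4: res = 58+8 = 66
i=4,p=5: res = 66+9 = 75

75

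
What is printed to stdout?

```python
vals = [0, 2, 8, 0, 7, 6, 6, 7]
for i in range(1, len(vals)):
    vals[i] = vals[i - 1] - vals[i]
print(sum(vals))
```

i=1: vals[1] = 0-2 = -2 → [0, -2, 8, 0, 7, 6, 6, 7]
i=2: vals[2] = (-2)-8 = -10 → [0, -2, -10, 0, 7, 6, 6, 7]
i=3: vals[3] = (-10)-0 = -10 → [0, -2, -10, -10, 7, 6, 6, 7]
i=4: vals[4] = (-10)-7 = -17 → [0, -2, -10, -10, -17, 6, 6, 7]
i=5: vals[5] = (-17)-6 = -23 → [0, -2, -10, -10, -17, -23, 6, 7]
i=6: vals[6] = (-23)-6 = -29 → [0, -2, -10, -10, -17, -23, -29, 7]
i=7: vals[7] = (-29)-7 = -36 → [0, -2, -10, -10, -17, -23, -29, -36]
sum = -127

-127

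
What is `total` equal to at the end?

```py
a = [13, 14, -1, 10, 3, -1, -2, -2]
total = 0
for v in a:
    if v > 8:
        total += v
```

37

v=13: >8, total = 0+13 = 13
v=14: >8, total = 13+14 = 27
v=-1: not >8
v=10: >8, total = 27+10 = 37
v=3: not >8
v=-1: not >8
v=-2: not >8
v=-2: not >8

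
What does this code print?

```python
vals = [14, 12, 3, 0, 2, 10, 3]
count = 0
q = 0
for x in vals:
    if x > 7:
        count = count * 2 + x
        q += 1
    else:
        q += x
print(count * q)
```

990

x=14: >7, count = 0*2+14 = 14; q=1
x=12: >7, count = 14*2+12 = 40; q=2
x=3: not >7; q=5
x=0: not >7; q=5
x=2: not >7; q=7
x=10: >7, count = 40*2+10 = 90; q=8
x=3: not >7; q=11
count*q = 90*11 = 990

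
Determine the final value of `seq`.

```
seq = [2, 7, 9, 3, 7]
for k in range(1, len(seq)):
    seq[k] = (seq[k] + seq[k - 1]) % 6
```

[2, 3, 0, 3, 4]

k=1: seq[1] = (7+2)%6 = 3 → [2, 3, 9, 3, 7]
k=2: seq[2] = (9+3)%6 = 0 → [2, 3, 0, 3, 7]
k=3: seq[3] = (3+0)%6 = 3 → [2, 3, 0, 3, 7]
k=4: seq[4] = (7+3)%6 = 4 → [2, 3, 0, 3, 4]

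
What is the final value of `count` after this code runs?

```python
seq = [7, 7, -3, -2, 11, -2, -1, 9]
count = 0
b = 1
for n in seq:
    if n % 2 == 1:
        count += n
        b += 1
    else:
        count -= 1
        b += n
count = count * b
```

n=7: odd, count = 0+7 = 7; b=2
n=7: odd, count = 7+7 = 14; b=3
n=-3: odd, count = 14+(-3) = 11; b=4
n=-2: not odd, count = 11-1 = 10; b=2
n=11: odd, count = 10+11 = 21; b=3
n=-2: not odd, count = 21-1 = 20; b=1
n=-1: odd, count = 20+(-1) = 19; b=2
n=9: odd, count = 19+9 = 28; b=3
count*b = 28*3 = 84

84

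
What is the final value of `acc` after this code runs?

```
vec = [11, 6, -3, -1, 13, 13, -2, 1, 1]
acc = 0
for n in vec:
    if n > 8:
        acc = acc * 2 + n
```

n=11: >8, acc = 0*2+11 = 11
n=6: not >8
n=-3: not >8
n=-1: not >8
n=13: >8, acc = 11*2+13 = 35
n=13: >8, acc = 35*2+13 = 83
n=-2: not >8
n=1: not >8
n=1: not >8

83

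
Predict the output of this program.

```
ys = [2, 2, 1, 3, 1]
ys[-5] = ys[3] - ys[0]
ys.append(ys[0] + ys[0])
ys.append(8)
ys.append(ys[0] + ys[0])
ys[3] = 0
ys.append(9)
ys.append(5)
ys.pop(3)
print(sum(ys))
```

ys[-5] = ys[3]-ys[0] = 3-2 = 1 → [1, 2, 1, 3, 1]
append ys[0]+ys[0] = 1+1 = 2 → [1, 2, 1, 3, 1, 2]
append 8 → [1, 2, 1, 3, 1, 2, 8]
append ys[0]+ys[0] = 1+1 = 2 → [1, 2, 1, 3, 1, 2, 8, 2]
ys[3] = 0 → [1, 2, 1, 0, 1, 2, 8, 2]
append 9 → [1, 2, 1, 0, 1, 2, 8, 2, 9]
append 5 → [1, 2, 1, 0, 1, 2, 8, 2, 9, 5]
pop(3) removes 0 → [1, 2, 1, 1, 2, 8, 2, 9, 5]
sum = 31

31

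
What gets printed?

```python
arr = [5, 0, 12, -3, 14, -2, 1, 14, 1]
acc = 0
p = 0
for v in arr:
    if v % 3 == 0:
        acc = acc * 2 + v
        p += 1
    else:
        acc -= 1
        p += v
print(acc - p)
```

v=5: not %3==0, acc = 0-1 = -1; p=5
v=0: %3==0, acc = (-1)*2+0 = -2; p=6
v=12: %3==0, acc = (-2)*2+12 = 8; p=7
v=-3: %3==0, acc = 8*2+(-3) = 13; p=8
v=14: not %3==0, acc = 13-1 = 12; p=22
v=-2: not %3==0, acc = 12-1 = 11; p=20
v=1: not %3==0, acc = 11-1 = 10; p=21
v=14: not %3==0, acc = 10-1 = 9; p=35
v=1: not %3==0, acc = 9-1 = 8; p=36
acc-p = 8-36 = -28

-28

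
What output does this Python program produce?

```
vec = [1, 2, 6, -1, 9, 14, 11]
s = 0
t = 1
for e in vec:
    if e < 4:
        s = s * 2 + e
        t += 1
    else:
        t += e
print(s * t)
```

e=1: <4, s = 0*2+1 = 1; t=2
e=2: <4, s = 1*2+2 = 4; t=3
e=6: not <4; t=9
e=-1: <4, s = 4*2+(-1) = 7; t=10
e=9: not <4; t=19
e=14: not <4; t=33
e=11: not <4; t=44
s*t = 7*44 = 308

308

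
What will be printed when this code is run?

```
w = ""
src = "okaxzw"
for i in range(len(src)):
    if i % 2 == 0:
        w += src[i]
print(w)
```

oaz

i=0: add 'o' → 'o'
i=1: skip
i=2: add 'a' → 'oa'
i=3: skip
i=4: add 'z' → 'oaz'
i=5: skip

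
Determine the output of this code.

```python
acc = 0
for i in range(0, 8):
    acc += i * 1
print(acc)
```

i=0: acc = 0+0*1 = 0
i=1: acc = 0+1*1 = 1
i=2: acc = 1+2*1 = 3
i=3: acc = 3+3*1 = 6
i=4: acc = 6+4*1 = 10
i=5: acc = 10+5*1 = 15
i=6: acc = 15+6*1 = 21
i=7: acc = 21+7*1 = 28

28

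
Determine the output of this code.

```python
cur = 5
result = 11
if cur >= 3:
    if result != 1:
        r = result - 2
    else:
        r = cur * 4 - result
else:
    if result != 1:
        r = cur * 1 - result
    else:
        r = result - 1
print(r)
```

cur=5, result=11
cur >= 3 is True; result != 1 is True
→ r = result - 2 = 9

9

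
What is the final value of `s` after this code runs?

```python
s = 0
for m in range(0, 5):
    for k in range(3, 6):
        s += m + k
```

m=0,k=3: s = 0+3 = 3
m=0,k=4: s = 3+4 = 7
m=0,k=5: s = 7+5 = 12
m=1,k=3: s = 12+4 = 16
m=1,k=4: s = 16+5 = 21
m=1,k=5: s = 21+6 = 27
m=2,k=3: s = 27+5 = 32
m=2,k=4: s = 32+6 = 38
m=2,k=5: s = 38+7 = 45
m=3,k=3: s = 45+6 = 51
m=3,k=4: s = 51+7 = 58
m=3,k=5: s = 58+8 = 66
m=4,k=3: s = 66+7 = 73
m=4,k=4: s = 73+8 = 81
m=4,k=5: s = 81+9 = 90

90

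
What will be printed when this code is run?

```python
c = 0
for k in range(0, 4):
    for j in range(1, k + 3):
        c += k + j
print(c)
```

k=0,j=1: c = 0+1 = 1
k=0,j=2: c = 1+2 = 3
k=1,j=1: c = 3+2 = 5
k=1,j=2: c = 5+3 = 8
k=1,j=3: c = 8+4 = 12
k=2,j=1: c = 12+3 = 15
k=2,j=2: c = 15+4 = 19
k=2,j=3: c = 19+5 = 24
k=2,j=4: c = 24+6 = 30
k=3,j=1: c = 30+4 = 34
k=3,j=2: c = 34+5 = 39
k=3,j=3: c = 39+6 = 45
k=3,j=4: c = 45+7 = 52
k=3,j=5: c = 52+8 = 60

60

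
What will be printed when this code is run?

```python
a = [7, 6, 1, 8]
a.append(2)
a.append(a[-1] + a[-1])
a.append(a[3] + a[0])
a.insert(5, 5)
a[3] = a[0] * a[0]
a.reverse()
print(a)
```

append 2 → [7, 6, 1, 8, 2]
append a[-1]+a[-1] = 2+2 = 4 → [7, 6, 1, 8, 2, 4]
append a[3]+a[0] = 8+7 = 15 → [7, 6, 1, 8, 2, 4, 15]
insert 5 at 5 → [7, 6, 1, 8, 2, 5, 4, 15]
a[3] = a[0]*a[0] = 7*7 = 49 → [7, 6, 1, 49, 2, 5, 4, 15]
reverse → [15, 4, 5, 2, 49, 1, 6, 7]

[15, 4, 5, 2, 49, 1, 6, 7]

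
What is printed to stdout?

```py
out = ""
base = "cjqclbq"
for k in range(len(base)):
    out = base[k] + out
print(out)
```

qblcqjc

k=0: prepend 'c' → 'c'
k=1: prepend 'j' → 'jc'
k=2: prepend 'q' → 'qjc'
k=3: prepend 'c' → 'cqjc'
k=4: prepend 'l' → 'lcqjc'
k=5: prepend 'b' → 'blcqjc'
k=6: prepend 'q' → 'qblcqjc'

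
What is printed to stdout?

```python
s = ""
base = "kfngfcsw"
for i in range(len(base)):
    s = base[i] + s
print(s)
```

i=0: prepend 'k' → 'k'
i=1: prepend 'f' → 'fk'
i=2: prepend 'n' → 'nfk'
i=3: prepend 'g' → 'gnfk'
i=4: prepend 'f' → 'fgnfk'
i=5: prepend 'c' → 'cfgnfk'
i=6: prepend 's' → 'scfgnfk'
i=7: prepend 'w' → 'wscfgnfk'

wscfgnfk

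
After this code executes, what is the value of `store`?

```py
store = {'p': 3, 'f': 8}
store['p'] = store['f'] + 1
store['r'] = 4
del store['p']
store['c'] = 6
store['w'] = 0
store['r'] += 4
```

{'f': 8, 'r': 8, 'c': 6, 'w': 0}

store['p'] = store['f']+1 = 9 → {'p': 9, 'f': 8}
store['r'] = 4 → {'p': 9, 'f': 8, 'r': 4}
del 'p' → {'f': 8, 'r': 4}
store['c'] = 6 → {'f': 8, 'r': 4, 'c': 6}
store['w'] = 0 → {'f': 8, 'r': 4, 'c': 6, 'w': 0}
store['r'] = 4+4 = 8 → {'f': 8, 'r': 8, 'c': 6, 'w': 0}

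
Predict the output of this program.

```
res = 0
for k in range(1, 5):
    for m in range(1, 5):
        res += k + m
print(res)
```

80

k=1,m=1: res = 0+2 = 2
k=1,m=2: res = 2+3 = 5
k=1,m=3: res = 5+4 = 9
k=1,m=4: res = 9+5 = 14
k=2,m=1: res = 14+3 = 17
k=2,m=2: res = 17+4 = 21
k=2,m=3: res = 21+5 = 26
k=2,m=4: res = 26+6 = 32
k=3,m=1: res = 32+4 = 36
k=3,m=2: res = 36+5 = 41
k=3,m=3: res = 41+6 = 47
k=3,m=4: res = 47+7 = 54
k=4,m=1: res = 54+5 = 59
k=4,m=2: res = 59+6 = 65
k=4,m=3: res = 65+7 = 72
k=4,m=4: res = 72+8 = 80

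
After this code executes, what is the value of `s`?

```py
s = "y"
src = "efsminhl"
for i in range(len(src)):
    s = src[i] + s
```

'lhnimsfey'

i=0: prepend 'e' → 'ey'
i=1: prepend 'f' → 'fey'
i=2: prepend 's' → 'sfey'
i=3: prepend 'm' → 'msfey'
i=4: prepend 'i' → 'imsfey'
i=5: prepend 'n' → 'nimsfey'
i=6: prepend 'h' → 'hnimsfey'
i=7: prepend 'l' → 'lhnimsfey'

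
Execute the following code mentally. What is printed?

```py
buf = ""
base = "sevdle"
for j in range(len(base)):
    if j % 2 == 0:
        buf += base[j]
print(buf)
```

svl

j=0: add 's' → 's'
j=1: skip
j=2: add 'v' → 'sv'
j=3: skip
j=4: add 'l' → 'svl'
j=5: skip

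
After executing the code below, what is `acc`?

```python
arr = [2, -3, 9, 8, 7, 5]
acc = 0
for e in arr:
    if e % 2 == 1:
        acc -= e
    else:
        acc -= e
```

-28

e=2: not odd, acc = 0-2 = -2
e=-3: odd, acc = (-2)-(-3) = 1
e=9: odd, acc = 1-9 = -8
e=8: not odd, acc = (-8)-8 = -16
e=7: odd, acc = (-16)-7 = -23
e=5: odd, acc = (-23)-5 = -28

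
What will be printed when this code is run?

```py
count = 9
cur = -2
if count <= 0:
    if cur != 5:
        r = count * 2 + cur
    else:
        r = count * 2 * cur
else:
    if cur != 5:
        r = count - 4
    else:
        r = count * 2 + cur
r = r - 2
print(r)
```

3

count=9, cur=-2
count <= 0 is False; cur != 5 is True
→ r = count - 4 = 5
r = 5-2 = 3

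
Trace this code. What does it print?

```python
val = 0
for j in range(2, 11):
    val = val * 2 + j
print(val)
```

1524

j=2: val = 0*2+2 = 2
j=3: val = 2*2+3 = 7
j=4: val = 7*2+4 = 18
j=5: val = 18*2+5 = 41
j=6: val = 41*2+6 = 88
j=7: val = 88*2+7 = 183
j=8: val = 183*2+8 = 374
j=9: val = 374*2+9 = 757
j=10: val = 757*2+10 = 1524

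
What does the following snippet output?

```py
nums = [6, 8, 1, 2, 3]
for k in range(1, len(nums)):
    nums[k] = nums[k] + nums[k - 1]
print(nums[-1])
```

k=1: nums[1] = 8+6 = 14 → [6, 14, 1, 2, 3]
k=2: nums[2] = 1+14 = 15 → [6, 14, 15, 2, 3]
k=3: nums[3] = 2+15 = 17 → [6, 14, 15, 17, 3]
k=4: nums[4] = 3+17 = 20 → [6, 14, 15, 17, 20]

20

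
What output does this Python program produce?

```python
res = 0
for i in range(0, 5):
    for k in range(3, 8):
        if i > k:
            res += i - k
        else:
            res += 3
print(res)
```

i=0,k=3: not 0>3, res = 0+3 = 3
i=0,k=4: not 0>4, res = 3+3 = 6
i=0,k=5: not 0>5, res = 6+3 = 9
i=0,k=6: not 0>6, res = 9+3 = 12
i=0,k=7: not 0>7, res = 12+3 = 15
i=1,k=3: not 1>3, res = 15+3 = 18
i=1,k=4: not 1>4, res = 18+3 = 21
i=1,k=5: not 1>5, res = 21+3 = 24
i=1,k=6: not 1>6, res = 24+3 = 27
i=1,k=7: not 1>7, res = 27+3 = 30
i=2,k=3: not 2>3, res = 30+3 = 33
i=2,k=4: not 2>4, res = 33+3 = 36
i=2,k=5: not 2>5, res = 36+3 = 39
i=2,k=6: not 2>6, res = 39+3 = 42
i=2,k=7: not 2>7, res = 42+3 = 45
i=3,k=3: not 3>3, res = 45+3 = 48
i=3,k=4: not 3>4, res = 48+3 = 51
i=3,k=5: not 3>5, res = 51+3 = 54
i=3,k=6: not 3>6, res = 54+3 = 57
i=3,k=7: not 3>7, res = 57+3 = 60
i=4,k=3: 4>3, res = 60+1 = 61
i=4,k=4: not 4>4, res = 61+3 = 64
i=4,k=5: not 4>5, res = 64+3 = 67
i=4,k=6: not 4>6, res = 67+3 = 70
i=4,k=7: not 4>7, res = 70+3 = 73

73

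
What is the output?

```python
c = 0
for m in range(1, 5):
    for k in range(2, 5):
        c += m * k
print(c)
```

m=1,k=2: c = 0+2 = 2
m=1,k=3: c = 2+3 = 5
m=1,k=4: c = 5+4 = 9
m=2,k=2: c = 9+4 = 13
m=2,k=3: c = 13+6 = 19
m=2,k=4: c = 19+8 = 27
m=3,k=2: c = 27+6 = 33
m=3,k=3: c = 33+9 = 42
m=3,k=4: c = 42+12 = 54
m=4,k=2: c = 54+8 = 62
m=4,k=3: c = 62+12 = 74
m=4,k=4: c = 74+16 = 90

90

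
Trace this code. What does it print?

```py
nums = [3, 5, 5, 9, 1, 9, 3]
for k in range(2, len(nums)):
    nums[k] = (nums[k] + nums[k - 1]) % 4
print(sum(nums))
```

14

k=2: nums[2] = (5+5)%4 = 2 → [3, 5, 2, 9, 1, 9, 3]
k=3: nums[3] = (9+2)%4 = 3 → [3, 5, 2, 3, 1, 9, 3]
k=4: nums[4] = (1+3)%4 = 0 → [3, 5, 2, 3, 0, 9, 3]
k=5: nums[5] = (9+0)%4 = 1 → [3, 5, 2, 3, 0, 1, 3]
k=6: nums[6] = (3+1)%4 = 0 → [3, 5, 2, 3, 0, 1, 0]
sum = 14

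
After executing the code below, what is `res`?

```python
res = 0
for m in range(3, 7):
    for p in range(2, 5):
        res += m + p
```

90

m=3,p=2: res = 0+5 = 5
m=3,p=3: res = 5+6 = 11
m=3,p=4: res = 11+7 = 18
m=4,p=2: res = 18+6 = 24
m=4,p=3: res = 24+7 = 31
m=4,p=4: res = 31+8 = 39
m=5,p=2: res = 39+7 = 46
m=5,p=3: res = 46+8 = 54
m=5,p=4: res = 54+9 = 63
m=6,p=2: res = 63+8 = 71
m=6,p=3: res = 71+9 = 80
m=6,p=4: res = 80+10 = 90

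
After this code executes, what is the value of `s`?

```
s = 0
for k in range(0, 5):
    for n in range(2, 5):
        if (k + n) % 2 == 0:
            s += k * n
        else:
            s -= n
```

27

k=0,n=2: even sum, s = 0+0 = 0
k=0,n=3: odd sum, s = 0-3 = -3
k=0,n=4: even sum, s = (-3)+0 = -3
k=1,n=2: odd sum, s = (-3)-2 = -5
k=1,n=3: even sum, s = (-5)+3 = -2
k=1,n=4: odd sum, s = (-2)-4 = -6
k=2,n=2: even sum, s = (-6)+4 = -2
k=2,n=3: odd sum, s = (-2)-3 = -5
k=2,n=4: even sum, s = (-5)+8 = 3
k=3,n=2: odd sum, s = 3-2 = 1
k=3,n=3: even sum, s = 1+9 = 10
k=3,n=4: odd sum, s = 10-4 = 6
k=4,n=2: even sum, s = 6+8 = 14
k=4,n=3: odd sum, s = 14-3 = 11
k=4,n=4: even sum, s = 11+16 = 27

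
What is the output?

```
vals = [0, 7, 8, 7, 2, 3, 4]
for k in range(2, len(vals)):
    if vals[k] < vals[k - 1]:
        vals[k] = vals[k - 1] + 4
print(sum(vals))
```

87

k=2: 8>=7, unchanged → [0, 7, 8, 7, 2, 3, 4]
k=3: 7<8, vals[3] = 8+4 = 12 → [0, 7, 8, 12, 2, 3, 4]
k=4: 2<12, vals[4] = 12+4 = 16 → [0, 7, 8, 12, 16, 3, 4]
k=5: 3<16, vals[5] = 16+4 = 20 → [0, 7, 8, 12, 16, 20, 4]
k=6: 4<20, vals[6] = 20+4 = 24 → [0, 7, 8, 12, 16, 20, 24]
sum = 87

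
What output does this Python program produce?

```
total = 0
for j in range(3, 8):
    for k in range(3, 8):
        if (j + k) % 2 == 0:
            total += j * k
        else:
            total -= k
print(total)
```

265

j=3,k=3: even sum, total = 0+9 = 9
j=3,k=4: odd sum, total = 9-4 = 5
j=3,k=5: even sum, total = 5+15 = 20
j=3,k=6: odd sum, total = 20-6 = 14
j=3,k=7: even sum, total = 14+21 = 35
j=4,k=3: odd sum, total = 35-3 = 32
j=4,k=4: even sum, total = 32+16 = 48
j=4,k=5: odd sum, total = 48-5 = 43
j=4,k=6: even sum, total = 43+24 = 67
j=4,k=7: odd sum, total = 67-7 = 60
j=5,k=3: even sum, total = 60+15 = 75
j=5,k=4: odd sum, total = 75-4 = 71
j=5,k=5: even sum, total = 71+25 = 96
j=5,k=6: odd sum, total = 96-6 = 90
j=5,k=7: even sum, total = 90+35 = 125
j=6,k=3: odd sum, total = 125-3 = 122
j=6,k=4: even sum, total = 122+24 = 146
j=6,k=5: odd sum, total = 146-5 = 141
j=6,k=6: even sum, total = 141+36 = 177
j=6,k=7: odd sum, total = 177-7 = 170
j=7,k=3: even sum, total = 170+21 = 191
j=7,k=4: odd sum, total = 191-4 = 187
j=7,k=5: even sum, total = 187+35 = 222
j=7,k=6: odd sum, total = 222-6 = 216
j=7,k=7: even sum, total = 216+49 = 265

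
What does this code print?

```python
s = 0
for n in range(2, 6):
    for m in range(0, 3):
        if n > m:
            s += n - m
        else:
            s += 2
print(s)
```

32

n=2,m=0: 2>0, s = 0+2 = 2
n=2,m=1: 2>1, s = 2+1 = 3
n=2,m=2: not 2>2, s = 3+2 = 5
n=3,m=0: 3>0, s = 5+3 = 8
n=3,m=1: 3>1, s = 8+2 = 10
n=3,m=2: 3>2, s = 10+1 = 11
n=4,m=0: 4>0, s = 11+4 = 15
n=4,m=1: 4>1, s = 15+3 = 18
n=4,m=2: 4>2, s = 18+2 = 20
n=5,m=0: 5>0, s = 20+5 = 25
n=5,m=1: 5>1, s = 25+4 = 29
n=5,m=2: 5>2, s = 29+3 = 32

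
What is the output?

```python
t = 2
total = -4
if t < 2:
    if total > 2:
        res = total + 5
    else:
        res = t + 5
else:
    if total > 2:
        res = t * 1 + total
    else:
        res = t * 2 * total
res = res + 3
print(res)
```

-13

t=2, total=-4
t < 2 is False; total > 2 is False
→ res = t * 2 * total = -16
res = (-16)+3 = -13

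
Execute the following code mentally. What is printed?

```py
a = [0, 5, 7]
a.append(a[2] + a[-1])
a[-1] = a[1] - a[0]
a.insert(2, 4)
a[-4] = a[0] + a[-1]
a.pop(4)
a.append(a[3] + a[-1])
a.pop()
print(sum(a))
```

16

append a[2]+a[-1] = 7+7 = 14 → [0, 5, 7, 14]
a[-1] = a[1]-a[0] = 5-0 = 5 → [0, 5, 7, 5]
insert 4 at 2 → [0, 5, 4, 7, 5]
a[-4] = a[0]+a[-1] = 0+5 = 5 → [0, 5, 4, 7, 5]
pop(4) removes 5 → [0, 5, 4, 7]
append a[3]+a[-1] = 7+7 = 14 → [0, 5, 4, 7, 14]
pop() removes 14 → [0, 5, 4, 7]
sum = 16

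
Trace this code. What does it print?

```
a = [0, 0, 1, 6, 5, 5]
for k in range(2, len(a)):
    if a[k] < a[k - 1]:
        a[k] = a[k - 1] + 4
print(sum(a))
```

31

k=2: 1>=0, unchanged → [0, 0, 1, 6, 5, 5]
k=3: 6>=1, unchanged → [0, 0, 1, 6, 5, 5]
k=4: 5<6, a[4] = 6+4 = 10 → [0, 0, 1, 6, 10, 5]
k=5: 5<10, a[5] = 10+4 = 14 → [0, 0, 1, 6, 10, 14]
sum = 31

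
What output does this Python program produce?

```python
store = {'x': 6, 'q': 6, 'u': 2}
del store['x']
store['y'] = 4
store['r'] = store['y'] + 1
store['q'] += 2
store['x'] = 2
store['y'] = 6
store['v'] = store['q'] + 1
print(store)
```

{'q': 8, 'u': 2, 'y': 6, 'r': 5, 'x': 2, 'v': 9}

del 'x' → {'q': 6, 'u': 2}
store['y'] = 4 → {'q': 6, 'u': 2, 'y': 4}
store['r'] = store['y']+1 = 5 → {'q': 6, 'u': 2, 'y': 4, 'r': 5}
store['q'] = 6+2 = 8 → {'q': 8, 'u': 2, 'y': 4, 'r': 5}
store['x'] = 2 → {'q': 8, 'u': 2, 'y': 4, 'r': 5, 'x': 2}
store['y'] = 6 → {'q': 8, 'u': 2, 'y': 6, 'r': 5, 'x': 2}
store['v'] = store['q']+1 = 9 → {'q': 8, 'u': 2, 'y': 6, 'r': 5, 'x': 2, 'v': 9}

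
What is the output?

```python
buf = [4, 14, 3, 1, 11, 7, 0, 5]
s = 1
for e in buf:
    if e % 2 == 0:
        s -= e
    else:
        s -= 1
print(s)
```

e=4: even, s = 1-4 = -3
e=14: even, s = (-3)-14 = -17
e=3: not even, s = (-17)-1 = -18
e=1: not even, s = (-18)-1 = -19
e=11: not even, s = (-19)-1 = -20
e=7: not even, s = (-20)-1 = -21
e=0: even, s = (-21)-0 = -21
e=5: not even, s = (-21)-1 = -22

-22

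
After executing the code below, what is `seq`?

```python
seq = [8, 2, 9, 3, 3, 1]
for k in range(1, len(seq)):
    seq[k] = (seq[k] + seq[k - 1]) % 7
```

[8, 3, 5, 1, 4, 5]

k=1: seq[1] = (2+8)%7 = 3 → [8, 3, 9, 3, 3, 1]
k=2: seq[2] = (9+3)%7 = 5 → [8, 3, 5, 3, 3, 1]
k=3: seq[3] = (3+5)%7 = 1 → [8, 3, 5, 1, 3, 1]
k=4: seq[4] = (3+1)%7 = 4 → [8, 3, 5, 1, 4, 1]
k=5: seq[5] = (1+4)%7 = 5 → [8, 3, 5, 1, 4, 5]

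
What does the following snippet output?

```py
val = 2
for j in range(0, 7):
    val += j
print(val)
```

23

j=0: val = 2+0 = 2
j=1: val = 2+1 = 3
j=2: val = 3+2 = 5
j=3: val = 5+3 = 8
j=4: val = 8+4 = 12
j=5: val = 12+5 = 17
j=6: val = 17+6 = 23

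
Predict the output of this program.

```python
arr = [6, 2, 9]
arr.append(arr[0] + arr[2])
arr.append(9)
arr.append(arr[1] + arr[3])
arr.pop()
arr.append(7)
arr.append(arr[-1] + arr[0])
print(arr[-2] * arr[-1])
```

append arr[0]+arr[2] = 6+9 = 15 → [6, 2, 9, 15]
append 9 → [6, 2, 9, 15, 9]
append arr[1]+arr[3] = 2+15 = 17 → [6, 2, 9, 15, 9, 17]
pop() removes 17 → [6, 2, 9, 15, 9]
append 7 → [6, 2, 9, 15, 9, 7]
append arr[-1]+arr[0] = 7+6 = 13 → [6, 2, 9, 15, 9, 7, 13]
arr[-2]*arr[-1] = 7*13 = 91

91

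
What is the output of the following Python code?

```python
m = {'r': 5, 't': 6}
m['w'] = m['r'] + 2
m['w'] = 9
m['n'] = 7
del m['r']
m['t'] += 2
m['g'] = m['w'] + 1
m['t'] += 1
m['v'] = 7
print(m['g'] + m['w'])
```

m['w'] = m['r']+2 = 7 → {'r': 5, 't': 6, 'w': 7}
m['w'] = 9 → {'r': 5, 't': 6, 'w': 9}
m['n'] = 7 → {'r': 5, 't': 6, 'w': 9, 'n': 7}
del 'r' → {'t': 6, 'w': 9, 'n': 7}
m['t'] = 6+2 = 8 → {'t': 8, 'w': 9, 'n': 7}
m['g'] = m['w']+1 = 10 → {'t': 8, 'w': 9, 'n': 7, 'g': 10}
m['t'] = 8+1 = 9 → {'t': 9, 'w': 9, 'n': 7, 'g': 10}
m['v'] = 7 → {'t': 9, 'w': 9, 'n': 7, 'g': 10, 'v': 7}
m['g']+m['w'] = 10+9 = 19

19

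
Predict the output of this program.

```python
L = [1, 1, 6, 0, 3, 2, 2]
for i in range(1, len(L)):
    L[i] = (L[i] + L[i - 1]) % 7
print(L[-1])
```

i=1: L[1] = (1+1)%7 = 2 → [1, 2, 6, 0, 3, 2, 2]
i=2: L[2] = (6+2)%7 = 1 → [1, 2, 1, 0, 3, 2, 2]
i=3: L[3] = (0+1)%7 = 1 → [1, 2, 1, 1, 3, 2, 2]
i=4: L[4] = (3+1)%7 = 4 → [1, 2, 1, 1, 4, 2, 2]
i=5: L[5] = (2+4)%7 = 6 → [1, 2, 1, 1, 4, 6, 2]
i=6: L[6] = (2+6)%7 = 1 → [1, 2, 1, 1, 4, 6, 1]

1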